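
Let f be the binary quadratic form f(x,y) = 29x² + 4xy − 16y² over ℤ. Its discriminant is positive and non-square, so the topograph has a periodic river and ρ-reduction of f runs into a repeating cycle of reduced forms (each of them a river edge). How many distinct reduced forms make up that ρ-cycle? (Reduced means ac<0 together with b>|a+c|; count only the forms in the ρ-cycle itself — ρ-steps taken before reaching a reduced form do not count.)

D = 1872, ⌊√D⌋ = 43
descent: ρ → (-16,28,17)  [lands on river]
river: ρ → (17,40,-4)
river: ρ → (-4,40,17)
river: ρ → (17,28,-16)
river: ρ → (-16,36,9)
river: ρ → (9,36,-16)
ρ-cycle length = 6 (tail of 1 descent step not counted)

6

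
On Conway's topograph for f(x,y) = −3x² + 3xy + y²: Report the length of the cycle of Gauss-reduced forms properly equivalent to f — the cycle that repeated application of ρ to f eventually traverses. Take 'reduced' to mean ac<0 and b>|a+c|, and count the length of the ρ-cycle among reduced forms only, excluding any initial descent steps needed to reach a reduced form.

D = 21, ⌊√D⌋ = 4
river: ρ → (1,3,-3)
river: ρ → (-3,3,1)
ρ-cycle length = 2 (tail of 0 descent steps not counted)

2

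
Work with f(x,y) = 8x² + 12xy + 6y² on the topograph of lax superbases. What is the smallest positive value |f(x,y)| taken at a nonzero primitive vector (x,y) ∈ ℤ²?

translate: b→-4 (≡12 mod 16), so (8,12,6)→(8,-4,2)
flip: (8,-4,2)→(2,4,8)
translate: b→0 (≡4 mod 4), so (2,4,8)→(2,0,6)
reduced (well bottom): (2,0,6) with a≤c, −a<b≤a
well minimum = a = 2

2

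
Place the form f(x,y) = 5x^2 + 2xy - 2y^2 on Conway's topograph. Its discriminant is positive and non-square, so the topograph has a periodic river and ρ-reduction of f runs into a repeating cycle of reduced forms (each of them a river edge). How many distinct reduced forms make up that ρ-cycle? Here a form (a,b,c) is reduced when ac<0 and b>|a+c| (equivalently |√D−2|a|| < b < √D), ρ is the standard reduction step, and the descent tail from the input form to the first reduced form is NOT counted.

D = 44, ⌊√D⌋ = 6
descent: ρ → (-2,6,1)  [lands on river]
river: ρ → (1,6,-2)
ρ-cycle length = 2 (tail of 1 descent step not counted)

2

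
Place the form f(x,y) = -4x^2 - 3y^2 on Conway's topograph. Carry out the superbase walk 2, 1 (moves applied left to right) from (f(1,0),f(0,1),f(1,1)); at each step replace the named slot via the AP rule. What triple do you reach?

start (-4,-3,-7) = (f(1,0),f(0,1),f(1,1))
replace slot 2: 2·((-4)+(-7)) − (-3) = -19 → (-4,-19,-7)
replace slot 1: 2·((-19)+(-7)) − (-4) = -48 → (-48,-19,-7)

-48,-19,-7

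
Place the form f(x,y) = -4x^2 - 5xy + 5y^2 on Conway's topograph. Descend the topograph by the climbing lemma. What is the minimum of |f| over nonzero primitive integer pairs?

descent: ρ → (5,5,-4)  [lands on river]
river: ρ → (-4,3,6)
river: ρ → (6,9,-1)
river: ρ → (-1,9,6)
river: ρ → (6,3,-4)
river: ρ → (-4,5,5)
closes: descent 1, river 6
min |a| on river = 1

1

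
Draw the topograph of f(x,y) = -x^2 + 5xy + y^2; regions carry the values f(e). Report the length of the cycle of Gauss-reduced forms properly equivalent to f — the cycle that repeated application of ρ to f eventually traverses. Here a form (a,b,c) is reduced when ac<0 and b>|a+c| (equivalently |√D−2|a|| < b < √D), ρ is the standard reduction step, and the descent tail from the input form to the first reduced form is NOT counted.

D = 29, ⌊√D⌋ = 5
river: ρ → (1,5,-1)
river: ρ → (-1,5,1)
ρ-cycle length = 2 (tail of 0 descent steps not counted)

2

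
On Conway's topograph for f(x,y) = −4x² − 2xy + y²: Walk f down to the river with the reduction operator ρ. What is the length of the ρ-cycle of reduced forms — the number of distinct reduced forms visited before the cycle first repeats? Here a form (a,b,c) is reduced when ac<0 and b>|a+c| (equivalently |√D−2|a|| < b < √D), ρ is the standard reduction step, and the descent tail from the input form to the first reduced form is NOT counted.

D = 20, ⌊√D⌋ = 4
descent: ρ → (1,4,-1)  [lands on river]
river: ρ → (-1,4,1)
ρ-cycle length = 2 (tail of 1 descent step not counted)

2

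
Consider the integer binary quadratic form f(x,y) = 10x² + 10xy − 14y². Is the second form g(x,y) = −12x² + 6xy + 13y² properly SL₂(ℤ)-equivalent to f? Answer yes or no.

D₁ = 660, D₂ = 660
river cycle of f (length 4): (-14, 18, 6), (6, 18, -14), (-14, 10, 10), (10, 10, -14)
river cycle of g (length 8): (13, 20, -5), (-5, 20, 13), (13, 6, -12), (-12, 18, 7), (7, 24, -3), (-3, 24, 7), (7, 18, -12), (-12, 6, 13)
cycles differ ⇒ inequivalent

no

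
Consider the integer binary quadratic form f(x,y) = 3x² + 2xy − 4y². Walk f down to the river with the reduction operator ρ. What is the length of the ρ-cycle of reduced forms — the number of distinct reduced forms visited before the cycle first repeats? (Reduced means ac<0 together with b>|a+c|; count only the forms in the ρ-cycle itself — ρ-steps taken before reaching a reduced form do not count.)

D = 52, ⌊√D⌋ = 7
river: ρ → (-4,6,1)
river: ρ → (1,6,-4)
river: ρ → (-4,2,3)
river: ρ → (3,4,-3)
river: ρ → (-3,2,4)
river: ρ → (4,6,-1)
river: ρ → (-1,6,4)
river: ρ → (4,2,-3)
river: ρ → (-3,4,3)
river: ρ → (3,2,-4)
ρ-cycle length = 10 (tail of 0 descent steps not counted)

10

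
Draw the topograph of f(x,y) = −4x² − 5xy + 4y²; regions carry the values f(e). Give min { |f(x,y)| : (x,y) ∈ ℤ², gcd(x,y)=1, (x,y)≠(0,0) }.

descent: ρ → (4,5,-4)  [lands on river]
river: ρ → (-4,3,5)
river: ρ → (5,7,-2)
river: ρ → (-2,9,1)
river: ρ → (1,9,-2)
river: ρ → (-2,7,5)
river: ρ → (5,3,-4)
river: ρ → (-4,5,4)
river: ρ → (4,3,-5)
river: ρ → (-5,7,2)
river: ρ → (2,9,-1)
river: ρ → (-1,9,2)
river: ρ → (2,7,-5)
river: ρ → (-5,3,4)
closes: descent 1, river 14
min |a| on river = 1

1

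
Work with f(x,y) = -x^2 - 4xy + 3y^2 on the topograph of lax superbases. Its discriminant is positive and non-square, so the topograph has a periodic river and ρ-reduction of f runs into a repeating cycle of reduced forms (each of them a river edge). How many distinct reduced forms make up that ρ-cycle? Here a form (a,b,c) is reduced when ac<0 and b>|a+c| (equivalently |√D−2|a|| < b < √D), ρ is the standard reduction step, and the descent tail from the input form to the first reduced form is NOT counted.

D = 28, ⌊√D⌋ = 5
descent: ρ → (3,4,-1)  [lands on river]
river: ρ → (-1,4,3)
river: ρ → (3,2,-2)
river: ρ → (-2,2,3)
ρ-cycle length = 4 (tail of 1 descent step not counted)

4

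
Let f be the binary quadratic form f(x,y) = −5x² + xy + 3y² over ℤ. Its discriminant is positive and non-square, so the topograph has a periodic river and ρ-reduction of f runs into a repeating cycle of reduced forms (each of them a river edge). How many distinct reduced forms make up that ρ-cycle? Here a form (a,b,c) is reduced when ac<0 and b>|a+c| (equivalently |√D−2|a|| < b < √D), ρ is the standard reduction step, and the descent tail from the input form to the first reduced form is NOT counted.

D = 61, ⌊√D⌋ = 7
descent: ρ → (3,5,-3)  [lands on river]
river: ρ → (-3,7,1)
river: ρ → (1,7,-3)
river: ρ → (-3,5,3)
river: ρ → (3,7,-1)
river: ρ → (-1,7,3)
ρ-cycle length = 6 (tail of 1 descent step not counted)

6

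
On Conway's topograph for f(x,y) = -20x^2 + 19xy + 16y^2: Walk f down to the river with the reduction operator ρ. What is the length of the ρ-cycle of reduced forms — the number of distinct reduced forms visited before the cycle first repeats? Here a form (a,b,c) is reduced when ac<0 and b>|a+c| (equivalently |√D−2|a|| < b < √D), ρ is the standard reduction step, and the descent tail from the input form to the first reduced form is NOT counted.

D = 1641, ⌊√D⌋ = 40
river: ρ → (16,13,-23)
river: ρ → (-23,33,6)
river: ρ → (6,39,-5)
river: ρ → (-5,31,34)
river: ρ → (34,37,-2)
river: ρ → (-2,39,15)
river: ρ → (15,21,-20)
river: ρ → (-20,19,16)
ρ-cycle length = 8 (tail of 0 descent steps not counted)

8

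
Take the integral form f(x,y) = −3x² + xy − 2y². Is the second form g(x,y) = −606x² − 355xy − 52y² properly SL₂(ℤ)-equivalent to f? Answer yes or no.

D₁ = -23, D₂ = -23
f is negative-definite; reduce −f:
−f: flip: (3,-1,2)→(2,1,3)
−f: reduced (well bottom): (2,1,3) with a≤c, −a<b≤a
flip sign back: reduced form of f is (-2,-1,-3)
g is negative-definite; reduce −g:
−g: flip: (606,355,52)→(52,-355,606)
−g: translate: b→-43 (≡-355 mod 104), so (52,-355,606)→(52,-43,9)
−g: flip: (52,-43,9)→(9,43,52)
−g: translate: b→7 (≡43 mod 18), so (9,43,52)→(9,7,2)
−g: flip: (9,7,2)→(2,-7,9)
−g: translate: b→1 (≡-7 mod 4), so (2,-7,9)→(2,1,3)
−g: reduced (well bottom): (2,1,3) with a≤c, −a<b≤a
flip sign back: reduced form of g is (-2,-1,-3)
reduced forms (-2, -1, -3) vs (-2, -1, -3) ⇒ equivalent

yes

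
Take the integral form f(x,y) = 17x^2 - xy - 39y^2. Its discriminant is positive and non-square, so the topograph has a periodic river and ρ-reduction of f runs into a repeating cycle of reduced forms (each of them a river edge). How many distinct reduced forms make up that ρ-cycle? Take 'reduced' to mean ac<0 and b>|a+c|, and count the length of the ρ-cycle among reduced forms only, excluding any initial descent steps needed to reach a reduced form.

D = 2653, ⌊√D⌋ = 51
descent: ρ → (-39,1,17)
descent: ρ → (17,33,-23)  [lands on river]
river: ρ → (-23,13,27)
river: ρ → (27,41,-9)
river: ρ → (-9,49,7)
river: ρ → (7,49,-9)
river: ρ → (-9,41,27)
river: ρ → (27,13,-23)
river: ρ → (-23,33,17)
river: ρ → (17,35,-21)
river: ρ → (-21,49,3)
river: ρ → (3,47,-37)
river: ρ → (-37,27,13)
river: ρ → (13,51,-1)
river: ρ → (-1,51,13)
river: ρ → (13,27,-37)
river: ρ → (-37,47,3)
river: ρ → (3,49,-21)
river: ρ → (-21,35,17)
ρ-cycle length = 18 (tail of 2 descent steps not counted)

18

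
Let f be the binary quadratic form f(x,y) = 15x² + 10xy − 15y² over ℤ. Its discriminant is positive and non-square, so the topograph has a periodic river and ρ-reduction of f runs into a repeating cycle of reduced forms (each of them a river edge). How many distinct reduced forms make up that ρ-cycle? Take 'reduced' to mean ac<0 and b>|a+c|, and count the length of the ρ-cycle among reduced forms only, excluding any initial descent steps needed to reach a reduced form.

D = 1000, ⌊√D⌋ = 31
river: ρ → (-15,20,10)
river: ρ → (10,20,-15)
river: ρ → (-15,10,15)
river: ρ → (15,20,-10)
river: ρ → (-10,20,15)
river: ρ → (15,10,-15)
ρ-cycle length = 6 (tail of 0 descent steps not counted)

6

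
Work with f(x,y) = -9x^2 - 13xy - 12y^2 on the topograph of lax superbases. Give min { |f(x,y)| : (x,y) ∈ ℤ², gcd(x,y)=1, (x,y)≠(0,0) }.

translate: b→-5 (≡13 mod 18), so (9,13,12)→(9,-5,8)
flip: (9,-5,8)→(8,5,9)
reduced (well bottom): (8,5,9) with a≤c, −a<b≤a
well minimum |f| = |-8| = 8 (negative-definite)

8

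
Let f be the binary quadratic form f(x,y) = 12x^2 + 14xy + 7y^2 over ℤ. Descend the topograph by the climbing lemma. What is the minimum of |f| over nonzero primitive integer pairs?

translate: b→-10 (≡14 mod 24), so (12,14,7)→(12,-10,5)
flip: (12,-10,5)→(5,10,12)
translate: b→0 (≡10 mod 10), so (5,10,12)→(5,0,7)
reduced (well bottom): (5,0,7) with a≤c, −a<b≤a
well minimum = a = 5

5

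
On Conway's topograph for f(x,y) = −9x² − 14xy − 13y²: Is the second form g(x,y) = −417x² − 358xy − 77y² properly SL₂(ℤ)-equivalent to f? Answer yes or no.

D₁ = -272, D₂ = -272
f is negative-definite; reduce −f:
−f: translate: b→-4 (≡14 mod 18), so (9,14,13)→(9,-4,8)
−f: flip: (9,-4,8)→(8,4,9)
−f: reduced (well bottom): (8,4,9) with a≤c, −a<b≤a
flip sign back: reduced form of f is (-8,-4,-9)
g is negative-definite; reduce −g:
−g: flip: (417,358,77)→(77,-358,417)
−g: translate: b→-50 (≡-358 mod 154), so (77,-358,417)→(77,-50,9)
−g: flip: (77,-50,9)→(9,50,77)
−g: translate: b→-4 (≡50 mod 18), so (9,50,77)→(9,-4,8)
−g: flip: (9,-4,8)→(8,4,9)
−g: reduced (well bottom): (8,4,9) with a≤c, −a<b≤a
flip sign back: reduced form of g is (-8,-4,-9)
reduced forms (-8, -4, -9) vs (-8, -4, -9) ⇒ equivalent

yes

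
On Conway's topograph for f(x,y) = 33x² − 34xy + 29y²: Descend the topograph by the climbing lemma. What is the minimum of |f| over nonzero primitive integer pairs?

translate: b→32 (≡-34 mod 66), so (33,-34,29)→(33,32,28)
flip: (33,32,28)→(28,-32,33)
translate: b→24 (≡-32 mod 56), so (28,-32,33)→(28,24,29)
reduced (well bottom): (28,24,29) with a≤c, −a<b≤a
well minimum = a = 28

28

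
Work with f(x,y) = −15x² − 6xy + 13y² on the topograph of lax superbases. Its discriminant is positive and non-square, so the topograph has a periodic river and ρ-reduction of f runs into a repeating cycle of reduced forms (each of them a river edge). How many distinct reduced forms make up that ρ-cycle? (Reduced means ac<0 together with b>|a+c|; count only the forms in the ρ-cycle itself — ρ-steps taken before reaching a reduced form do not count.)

D = 816, ⌊√D⌋ = 28
descent: ρ → (13,6,-15)  [lands on river]
river: ρ → (-15,24,4)
river: ρ → (4,24,-15)
river: ρ → (-15,6,13)
river: ρ → (13,20,-8)
river: ρ → (-8,28,1)
river: ρ → (1,28,-8)
river: ρ → (-8,20,13)
ρ-cycle length = 8 (tail of 1 descent step not counted)

8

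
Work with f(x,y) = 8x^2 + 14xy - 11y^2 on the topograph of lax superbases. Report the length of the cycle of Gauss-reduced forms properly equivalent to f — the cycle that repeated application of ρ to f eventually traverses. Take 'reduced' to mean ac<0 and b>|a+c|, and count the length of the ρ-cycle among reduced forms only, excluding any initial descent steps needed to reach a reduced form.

D = 548, ⌊√D⌋ = 23
river: ρ → (-11,8,11)
river: ρ → (11,14,-8)
river: ρ → (-8,18,7)
river: ρ → (7,10,-16)
river: ρ → (-16,22,1)
river: ρ → (1,22,-16)
river: ρ → (-16,10,7)
river: ρ → (7,18,-8)
river: ρ → (-8,14,11)
river: ρ → (11,8,-11)
river: ρ → (-11,14,8)
river: ρ → (8,18,-7)
river: ρ → (-7,10,16)
river: ρ → (16,22,-1)
river: ρ → (-1,22,16)
river: ρ → (16,10,-7)
river: ρ → (-7,18,8)
river: ρ → (8,14,-11)
ρ-cycle length = 18 (tail of 0 descent steps not counted)

18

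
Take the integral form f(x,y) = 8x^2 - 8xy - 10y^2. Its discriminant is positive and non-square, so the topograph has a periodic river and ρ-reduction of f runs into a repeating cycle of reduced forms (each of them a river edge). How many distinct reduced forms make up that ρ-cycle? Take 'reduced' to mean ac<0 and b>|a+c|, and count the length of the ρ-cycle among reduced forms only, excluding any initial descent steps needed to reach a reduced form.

D = 384, ⌊√D⌋ = 19
descent: ρ → (-10,8,8)  [lands on river]
river: ρ → (8,8,-10)
river: ρ → (-10,12,6)
river: ρ → (6,12,-10)
ρ-cycle length = 4 (tail of 1 descent step not counted)

4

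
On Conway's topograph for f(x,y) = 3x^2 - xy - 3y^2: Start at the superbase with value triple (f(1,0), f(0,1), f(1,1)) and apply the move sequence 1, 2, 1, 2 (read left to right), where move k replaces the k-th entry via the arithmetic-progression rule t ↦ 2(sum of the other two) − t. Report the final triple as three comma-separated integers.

start (3,-3,-1) = (f(1,0),f(0,1),f(1,1))
replace slot 1: 2·((-3)+(-1)) − 3 = -11 → (-11,-3,-1)
replace slot 2: 2·((-11)+(-1)) − (-3) = -21 → (-11,-21,-1)
replace slot 1: 2·((-21)+(-1)) − (-11) = -33 → (-33,-21,-1)
replace slot 2: 2·((-33)+(-1)) − (-21) = -47 → (-33,-47,-1)

-33,-47,-1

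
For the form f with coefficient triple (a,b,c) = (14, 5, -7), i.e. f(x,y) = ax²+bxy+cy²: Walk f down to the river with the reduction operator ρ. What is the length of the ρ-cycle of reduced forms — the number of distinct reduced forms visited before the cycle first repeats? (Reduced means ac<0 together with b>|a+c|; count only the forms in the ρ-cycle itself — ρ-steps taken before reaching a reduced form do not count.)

D = 417, ⌊√D⌋ = 20
descent: ρ → (-7,9,12)  [lands on river]
river: ρ → (12,15,-4)
river: ρ → (-4,17,8)
river: ρ → (8,15,-6)
river: ρ → (-6,9,14)
river: ρ → (14,19,-1)
river: ρ → (-1,19,14)
river: ρ → (14,9,-6)
river: ρ → (-6,15,8)
river: ρ → (8,17,-4)
river: ρ → (-4,15,12)
river: ρ → (12,9,-7)
river: ρ → (-7,19,2)
river: ρ → (2,17,-16)
river: ρ → (-16,15,3)
river: ρ → (3,15,-16)
river: ρ → (-16,17,2)
river: ρ → (2,19,-7)
ρ-cycle length = 18 (tail of 1 descent step not counted)

18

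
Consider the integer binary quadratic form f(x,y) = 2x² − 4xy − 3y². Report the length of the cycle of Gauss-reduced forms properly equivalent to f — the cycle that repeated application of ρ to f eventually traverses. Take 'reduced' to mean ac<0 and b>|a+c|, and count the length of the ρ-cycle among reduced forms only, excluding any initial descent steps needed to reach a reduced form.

D = 40, ⌊√D⌋ = 6
descent: ρ → (-3,4,2)  [lands on river]
river: ρ → (2,4,-3)
river: ρ → (-3,2,3)
river: ρ → (3,4,-2)
river: ρ → (-2,4,3)
river: ρ → (3,2,-3)
ρ-cycle length = 6 (tail of 1 descent step not counted)

6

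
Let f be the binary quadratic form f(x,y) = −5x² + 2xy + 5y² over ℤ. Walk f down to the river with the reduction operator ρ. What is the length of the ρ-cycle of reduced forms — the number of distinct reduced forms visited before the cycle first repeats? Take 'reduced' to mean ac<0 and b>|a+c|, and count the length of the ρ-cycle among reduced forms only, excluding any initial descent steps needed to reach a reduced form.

D = 104, ⌊√D⌋ = 10
river: ρ → (5,8,-2)
river: ρ → (-2,8,5)
river: ρ → (5,2,-5)
river: ρ → (-5,8,2)
river: ρ → (2,8,-5)
river: ρ → (-5,2,5)
ρ-cycle length = 6 (tail of 0 descent steps not counted)

6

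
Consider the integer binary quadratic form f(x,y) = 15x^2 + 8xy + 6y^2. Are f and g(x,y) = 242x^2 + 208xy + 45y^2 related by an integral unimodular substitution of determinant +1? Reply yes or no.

D₁ = -296, D₂ = -296
f: flip: (15,8,6)→(6,-8,15)
f: translate: b→4 (≡-8 mod 12), so (6,-8,15)→(6,4,13)
f: reduced (well bottom): (6,4,13) with a≤c, −a<b≤a
g: flip: (242,208,45)→(45,-208,242)
g: translate: b→-28 (≡-208 mod 90), so (45,-208,242)→(45,-28,6)
g: flip: (45,-28,6)→(6,28,45)
g: translate: b→4 (≡28 mod 12), so (6,28,45)→(6,4,13)
g: reduced (well bottom): (6,4,13) with a≤c, −a<b≤a
reduced forms (6, 4, 13) vs (6, 4, 13) ⇒ equivalent

yes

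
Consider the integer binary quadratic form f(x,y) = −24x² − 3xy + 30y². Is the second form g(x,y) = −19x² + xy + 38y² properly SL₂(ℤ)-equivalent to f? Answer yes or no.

D₁ = 2889, D₂ = 2889
river cycle of f (length 4): (-24, 45, 9), (9, 45, -24), (-24, 51, 3), (3, 51, -24)
river cycle of g (length 8): (-19, 39, 18), (18, 33, -25), (-25, 17, 26), (26, 35, -16), (-16, 29, 32), (32, 35, -13), (-13, 43, 20), (20, 37, -19)
cycles differ ⇒ inequivalent

no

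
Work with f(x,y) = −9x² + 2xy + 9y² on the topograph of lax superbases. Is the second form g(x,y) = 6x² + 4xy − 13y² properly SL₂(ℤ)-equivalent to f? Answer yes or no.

D₁ = 328, D₂ = 328
river cycle of f (length 6): (9, 16, -2), (-2, 16, 9), (9, 2, -9), (-9, 16, 2), (2, 16, -9), (-9, 2, 9)
river cycle of g (length 6): (6, 16, -3), (-3, 14, 11), (11, 8, -6), (-6, 16, 3), (3, 14, -11), (-11, 8, 6)
cycles differ ⇒ inequivalent

no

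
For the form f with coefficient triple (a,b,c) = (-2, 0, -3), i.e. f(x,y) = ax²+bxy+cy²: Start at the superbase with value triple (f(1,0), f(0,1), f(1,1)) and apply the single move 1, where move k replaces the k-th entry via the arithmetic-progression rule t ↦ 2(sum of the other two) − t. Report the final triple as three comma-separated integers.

start (-2,-3,-5) = (f(1,0),f(0,1),f(1,1))
replace slot 1: 2·((-3)+(-5)) − (-2) = -14 → (-14,-3,-5)

-14,-3,-5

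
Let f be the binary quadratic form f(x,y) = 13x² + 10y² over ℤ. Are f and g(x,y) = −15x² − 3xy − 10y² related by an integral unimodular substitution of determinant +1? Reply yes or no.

D₁ = -520, D₂ = -591
discriminants differ ⇒ not SL₂(ℤ)-equivalent

no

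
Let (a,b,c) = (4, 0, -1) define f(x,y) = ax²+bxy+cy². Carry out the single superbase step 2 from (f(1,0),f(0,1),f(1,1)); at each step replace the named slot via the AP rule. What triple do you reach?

start (4,-1,3) = (f(1,0),f(0,1),f(1,1))
replace slot 2: 2·(4+3) − (-1) = 15 → (4,15,3)

4,15,3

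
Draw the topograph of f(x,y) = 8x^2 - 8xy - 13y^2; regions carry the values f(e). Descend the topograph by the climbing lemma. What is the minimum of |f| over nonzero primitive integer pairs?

descent: ρ → (-13,8,8)  [lands on river]
river: ρ → (8,8,-13)
river: ρ → (-13,18,3)
river: ρ → (3,18,-13)
closes: descent 1, river 4
min |a| on river = 3

3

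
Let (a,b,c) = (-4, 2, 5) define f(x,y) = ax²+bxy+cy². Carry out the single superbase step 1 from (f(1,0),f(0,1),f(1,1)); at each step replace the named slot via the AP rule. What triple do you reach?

start (-4,5,3) = (f(1,0),f(0,1),f(1,1))
replace slot 1: 2·(5+3) − (-4) = 20 → (20,5,3)

20,5,3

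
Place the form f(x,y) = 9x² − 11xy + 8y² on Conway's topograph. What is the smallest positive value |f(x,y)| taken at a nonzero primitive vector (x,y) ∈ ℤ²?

translate: b→7 (≡-11 mod 18), so (9,-11,8)→(9,7,6)
flip: (9,7,6)→(6,-7,9)
translate: b→5 (≡-7 mod 12), so (6,-7,9)→(6,5,8)
reduced (well bottom): (6,5,8) with a≤c, −a<b≤a
well minimum = a = 6

6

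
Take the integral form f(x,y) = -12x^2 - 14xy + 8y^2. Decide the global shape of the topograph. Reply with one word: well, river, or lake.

D = b²−4ac = (-14)² − 4·(-12)·8 = 580
D > 0 non-square ⇒ indefinite ⇒ periodic river

river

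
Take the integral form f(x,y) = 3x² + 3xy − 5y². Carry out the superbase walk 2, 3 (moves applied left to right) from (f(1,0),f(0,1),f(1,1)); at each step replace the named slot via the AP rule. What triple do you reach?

start (3,-5,1) = (f(1,0),f(0,1),f(1,1))
replace slot 2: 2·(3+1) − (-5) = 13 → (3,13,1)
replace slot 3: 2·(3+13) − 1 = 31 → (3,13,31)

3,13,31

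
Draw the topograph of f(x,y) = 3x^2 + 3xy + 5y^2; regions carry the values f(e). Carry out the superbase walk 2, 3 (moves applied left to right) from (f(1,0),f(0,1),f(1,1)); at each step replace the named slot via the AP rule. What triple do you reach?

start (3,5,11) = (f(1,0),f(0,1),f(1,1))
replace slot 2: 2·(3+11) − 5 = 23 → (3,23,11)
replace slot 3: 2·(3+23) − 11 = 41 → (3,23,41)

3,23,41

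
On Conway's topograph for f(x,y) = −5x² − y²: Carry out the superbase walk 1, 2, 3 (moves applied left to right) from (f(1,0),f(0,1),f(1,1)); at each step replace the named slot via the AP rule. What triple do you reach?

start (-5,-1,-6) = (f(1,0),f(0,1),f(1,1))
replace slot 1: 2·((-1)+(-6)) − (-5) = -9 → (-9,-1,-6)
replace slot 2: 2·((-9)+(-6)) − (-1) = -29 → (-9,-29,-6)
replace slot 3: 2·((-9)+(-29)) − (-6) = -70 → (-9,-29,-70)

-9,-29,-70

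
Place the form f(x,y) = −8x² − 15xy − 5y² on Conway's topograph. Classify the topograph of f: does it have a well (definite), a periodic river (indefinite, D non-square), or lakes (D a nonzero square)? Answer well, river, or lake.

D = b²−4ac = (-15)² − 4·(-8)·(-5) = 65
D > 0 non-square ⇒ indefinite ⇒ periodic river

river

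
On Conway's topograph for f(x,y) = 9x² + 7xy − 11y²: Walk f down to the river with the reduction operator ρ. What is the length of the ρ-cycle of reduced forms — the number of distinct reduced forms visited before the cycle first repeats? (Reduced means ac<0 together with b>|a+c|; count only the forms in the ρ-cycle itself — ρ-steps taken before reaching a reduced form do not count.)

D = 445, ⌊√D⌋ = 21
river: ρ → (-11,15,5)
river: ρ → (5,15,-11)
river: ρ → (-11,7,9)
river: ρ → (9,11,-9)
river: ρ → (-9,7,11)
river: ρ → (11,15,-5)
river: ρ → (-5,15,11)
river: ρ → (11,7,-9)
river: ρ → (-9,11,9)
river: ρ → (9,7,-11)
ρ-cycle length = 10 (tail of 0 descent steps not counted)

10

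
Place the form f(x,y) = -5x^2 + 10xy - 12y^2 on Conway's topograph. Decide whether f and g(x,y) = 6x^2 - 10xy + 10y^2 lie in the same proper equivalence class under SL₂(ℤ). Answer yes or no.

D₁ = -140, D₂ = -140
f is negative-definite; reduce −f:
−f: translate: b→0 (≡-10 mod 10), so (5,-10,12)→(5,0,7)
−f: reduced (well bottom): (5,0,7) with a≤c, −a<b≤a
flip sign back: reduced form of f is (-5,0,-7)
g: translate: b→2 (≡-10 mod 12), so (6,-10,10)→(6,2,6)
g: reduced (well bottom): (6,2,6) with a≤c, −a<b≤a
reduced forms (-5, 0, -7) vs (6, 2, 6) ⇒ inequivalent

no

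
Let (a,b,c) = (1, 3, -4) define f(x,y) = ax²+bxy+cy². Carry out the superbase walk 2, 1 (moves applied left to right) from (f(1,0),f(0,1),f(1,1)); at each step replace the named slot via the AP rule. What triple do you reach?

start (1,-4,0) = (f(1,0),f(0,1),f(1,1))
replace slot 2: 2·(1+0) − (-4) = 6 → (1,6,0)
replace slot 1: 2·(6+0) − 1 = 11 → (11,6,0)

11,6,0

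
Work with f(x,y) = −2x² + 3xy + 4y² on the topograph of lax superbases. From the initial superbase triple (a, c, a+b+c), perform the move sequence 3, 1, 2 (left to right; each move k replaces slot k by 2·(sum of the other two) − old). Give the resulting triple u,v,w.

start (-2,4,5) = (f(1,0),f(0,1),f(1,1))
replace slot 3: 2·((-2)+4) − 5 = -1 → (-2,4,-1)
replace slot 1: 2·(4+(-1)) − (-2) = 8 → (8,4,-1)
replace slot 2: 2·(8+(-1)) − 4 = 10 → (8,10,-1)

8,10,-1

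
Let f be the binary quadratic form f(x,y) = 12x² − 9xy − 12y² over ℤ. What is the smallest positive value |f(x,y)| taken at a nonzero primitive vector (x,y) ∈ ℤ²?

descent: ρ → (-12,9,12)  [lands on river]
river: ρ → (12,15,-9)
river: ρ → (-9,21,6)
river: ρ → (6,15,-18)
river: ρ → (-18,21,3)
river: ρ → (3,21,-18)
river: ρ → (-18,15,6)
river: ρ → (6,21,-9)
river: ρ → (-9,15,12)
river: ρ → (12,9,-12)
river: ρ → (-12,15,9)
river: ρ → (9,21,-6)
river: ρ → (-6,15,18)
river: ρ → (18,21,-3)
river: ρ → (-3,21,18)
river: ρ → (18,15,-6)
river: ρ → (-6,21,9)
river: ρ → (9,15,-12)
closes: descent 1, river 18
min |a| on river = 3

3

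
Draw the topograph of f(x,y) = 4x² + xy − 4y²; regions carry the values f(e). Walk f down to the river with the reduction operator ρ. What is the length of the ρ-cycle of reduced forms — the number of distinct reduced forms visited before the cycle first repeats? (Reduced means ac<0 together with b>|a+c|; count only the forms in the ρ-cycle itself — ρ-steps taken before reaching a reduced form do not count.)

D = 65, ⌊√D⌋ = 8
river: ρ → (-4,7,1)
river: ρ → (1,7,-4)
river: ρ → (-4,1,4)
river: ρ → (4,7,-1)
river: ρ → (-1,7,4)
river: ρ → (4,1,-4)
ρ-cycle length = 6 (tail of 0 descent steps not counted)

6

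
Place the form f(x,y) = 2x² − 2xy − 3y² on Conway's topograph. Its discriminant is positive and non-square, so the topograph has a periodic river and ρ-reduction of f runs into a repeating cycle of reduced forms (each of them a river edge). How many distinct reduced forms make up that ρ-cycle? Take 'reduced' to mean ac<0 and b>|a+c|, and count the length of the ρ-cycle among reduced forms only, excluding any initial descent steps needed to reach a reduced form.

D = 28, ⌊√D⌋ = 5
descent: ρ → (-3,2,2)  [lands on river]
river: ρ → (2,2,-3)
river: ρ → (-3,4,1)
river: ρ → (1,4,-3)
ρ-cycle length = 4 (tail of 1 descent step not counted)

4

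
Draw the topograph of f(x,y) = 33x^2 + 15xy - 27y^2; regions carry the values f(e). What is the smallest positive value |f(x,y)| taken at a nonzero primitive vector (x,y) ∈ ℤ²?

river: ρ → (-27,39,21)
river: ρ → (21,45,-21)
river: ρ → (-21,39,27)
river: ρ → (27,15,-33)
river: ρ → (-33,51,9)
river: ρ → (9,57,-15)
river: ρ → (-15,33,45)
river: ρ → (45,57,-3)
river: ρ → (-3,57,45)
river: ρ → (45,33,-15)
river: ρ → (-15,57,9)
river: ρ → (9,51,-33)
river: ρ → (-33,15,27)
river: ρ → (27,39,-21)
river: ρ → (-21,45,21)
river: ρ → (21,39,-27)
river: ρ → (-27,15,33)
river: ρ → (33,51,-9)
river: ρ → (-9,57,15)
river: ρ → (15,33,-45)
river: ρ → (-45,57,3)
river: ρ → (3,57,-45)
river: ρ → (-45,33,15)
river: ρ → (15,57,-9)
river: ρ → (-9,51,33)
river: ρ → (33,15,-27)
closes: descent 0, river 26
min |a| on river = 3

3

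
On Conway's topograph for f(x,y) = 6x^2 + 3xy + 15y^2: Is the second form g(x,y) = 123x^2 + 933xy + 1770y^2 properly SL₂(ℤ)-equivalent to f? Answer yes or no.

D₁ = -351, D₂ = -351
f: reduced (well bottom): (6,3,15) with a≤c, −a<b≤a
g: translate: b→-51 (≡933 mod 246), so (123,933,1770)→(123,-51,6)
g: flip: (123,-51,6)→(6,51,123)
g: translate: b→3 (≡51 mod 12), so (6,51,123)→(6,3,15)
g: reduced (well bottom): (6,3,15) with a≤c, −a<b≤a
reduced forms (6, 3, 15) vs (6, 3, 15) ⇒ equivalent

yes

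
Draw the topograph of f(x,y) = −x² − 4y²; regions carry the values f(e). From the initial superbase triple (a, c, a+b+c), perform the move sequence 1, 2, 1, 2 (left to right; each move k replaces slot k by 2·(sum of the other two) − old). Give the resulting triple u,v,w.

start (-1,-4,-5) = (f(1,0),f(0,1),f(1,1))
replace slot 1: 2·((-4)+(-5)) − (-1) = -17 → (-17,-4,-5)
replace slot 2: 2·((-17)+(-5)) − (-4) = -40 → (-17,-40,-5)
replace slot 1: 2·((-40)+(-5)) − (-17) = -73 → (-73,-40,-5)
replace slot 2: 2·((-73)+(-5)) − (-40) = -116 → (-73,-116,-5)

-73,-116,-5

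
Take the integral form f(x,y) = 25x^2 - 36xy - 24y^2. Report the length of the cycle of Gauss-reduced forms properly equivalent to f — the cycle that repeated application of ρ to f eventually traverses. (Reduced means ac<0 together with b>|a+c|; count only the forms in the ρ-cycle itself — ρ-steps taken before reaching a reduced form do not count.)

D = 3696, ⌊√D⌋ = 60
descent: ρ → (-24,36,25)  [lands on river]
river: ρ → (25,14,-35)
river: ρ → (-35,56,4)
river: ρ → (4,56,-35)
river: ρ → (-35,14,25)
river: ρ → (25,36,-24)
river: ρ → (-24,60,1)
river: ρ → (1,60,-24)
ρ-cycle length = 8 (tail of 1 descent step not counted)

8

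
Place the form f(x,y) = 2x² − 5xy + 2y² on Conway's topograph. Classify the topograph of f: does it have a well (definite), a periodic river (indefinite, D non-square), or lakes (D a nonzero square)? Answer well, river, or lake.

D = b²−4ac = (-5)² − 4·2·2 = 9
D = 3² is a perfect square ⇒ form factors over ℤ ⇒ lakes

lake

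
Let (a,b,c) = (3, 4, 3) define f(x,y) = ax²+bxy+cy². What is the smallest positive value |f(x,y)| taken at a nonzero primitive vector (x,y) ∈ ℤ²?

translate: b→-2 (≡4 mod 6), so (3,4,3)→(3,-2,2)
flip: (3,-2,2)→(2,2,3)
reduced (well bottom): (2,2,3) with a≤c, −a<b≤a
well minimum = a = 2

2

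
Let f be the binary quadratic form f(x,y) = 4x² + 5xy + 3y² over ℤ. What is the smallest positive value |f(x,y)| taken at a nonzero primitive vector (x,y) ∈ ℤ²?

translate: b→-3 (≡5 mod 8), so (4,5,3)→(4,-3,2)
flip: (4,-3,2)→(2,3,4)
translate: b→-1 (≡3 mod 4), so (2,3,4)→(2,-1,3)
reduced (well bottom): (2,-1,3) with a≤c, −a<b≤a
well minimum = a = 2

2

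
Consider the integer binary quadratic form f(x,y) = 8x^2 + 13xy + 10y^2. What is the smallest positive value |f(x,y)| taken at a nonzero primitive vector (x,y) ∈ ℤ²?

translate: b→-3 (≡13 mod 16), so (8,13,10)→(8,-3,5)
flip: (8,-3,5)→(5,3,8)
reduced (well bottom): (5,3,8) with a≤c, −a<b≤a
well minimum = a = 5

5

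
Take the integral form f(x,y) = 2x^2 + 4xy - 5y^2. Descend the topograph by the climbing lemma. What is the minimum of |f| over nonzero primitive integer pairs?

river: ρ → (-5,6,1)
river: ρ → (1,6,-5)
river: ρ → (-5,4,2)
river: ρ → (2,4,-5)
closes: descent 0, river 4
min |a| on river = 1

1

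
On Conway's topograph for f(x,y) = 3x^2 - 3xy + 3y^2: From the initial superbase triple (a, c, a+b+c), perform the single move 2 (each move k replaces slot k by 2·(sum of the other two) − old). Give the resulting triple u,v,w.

start (3,3,3) = (f(1,0),f(0,1),f(1,1))
replace slot 2: 2·(3+3) − 3 = 9 → (3,9,3)

3,9,3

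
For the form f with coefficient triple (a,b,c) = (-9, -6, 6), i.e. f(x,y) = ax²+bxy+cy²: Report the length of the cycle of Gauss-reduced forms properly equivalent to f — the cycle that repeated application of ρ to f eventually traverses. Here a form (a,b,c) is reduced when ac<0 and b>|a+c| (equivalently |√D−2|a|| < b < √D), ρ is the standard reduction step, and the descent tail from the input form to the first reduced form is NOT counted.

D = 252, ⌊√D⌋ = 15
descent: ρ → (6,6,-9)  [lands on river]
river: ρ → (-9,12,3)
river: ρ → (3,12,-9)
river: ρ → (-9,6,6)
ρ-cycle length = 4 (tail of 1 descent step not counted)

4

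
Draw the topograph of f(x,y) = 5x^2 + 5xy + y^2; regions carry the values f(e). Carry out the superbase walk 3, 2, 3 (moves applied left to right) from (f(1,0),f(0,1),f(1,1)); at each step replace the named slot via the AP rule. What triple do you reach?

start (5,1,11) = (f(1,0),f(0,1),f(1,1))
replace slot 3: 2·(5+1) − 11 = 1 → (5,1,1)
replace slot 2: 2·(5+1) − 1 = 11 → (5,11,1)
replace slot 3: 2·(5+11) − 1 = 31 → (5,11,31)

5,11,31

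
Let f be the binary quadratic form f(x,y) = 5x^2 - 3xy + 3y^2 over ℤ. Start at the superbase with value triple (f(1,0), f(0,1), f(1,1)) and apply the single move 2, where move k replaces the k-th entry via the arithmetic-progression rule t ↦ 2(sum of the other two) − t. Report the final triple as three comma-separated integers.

start (5,3,5) = (f(1,0),f(0,1),f(1,1))
replace slot 2: 2·(5+5) − 3 = 17 → (5,17,5)

5,17,5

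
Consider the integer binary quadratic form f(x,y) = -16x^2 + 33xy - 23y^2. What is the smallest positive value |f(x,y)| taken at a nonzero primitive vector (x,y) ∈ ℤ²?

translate: b→-1 (≡-33 mod 32), so (16,-33,23)→(16,-1,6)
flip: (16,-1,6)→(6,1,16)
reduced (well bottom): (6,1,16) with a≤c, −a<b≤a
well minimum |f| = |-6| = 6 (negative-definite)

6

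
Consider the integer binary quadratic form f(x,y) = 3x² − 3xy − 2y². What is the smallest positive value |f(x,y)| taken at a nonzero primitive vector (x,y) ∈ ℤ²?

descent: ρ → (-2,3,3)  [lands on river]
river: ρ → (3,3,-2)
river: ρ → (-2,5,1)
river: ρ → (1,5,-2)
closes: descent 1, river 4
min |a| on river = 1

1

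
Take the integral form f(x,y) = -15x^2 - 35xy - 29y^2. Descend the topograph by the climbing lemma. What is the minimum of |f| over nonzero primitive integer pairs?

translate: b→5 (≡35 mod 30), so (15,35,29)→(15,5,9)
flip: (15,5,9)→(9,-5,15)
reduced (well bottom): (9,-5,15) with a≤c, −a<b≤a
well minimum |f| = |-9| = 9 (negative-definite)

9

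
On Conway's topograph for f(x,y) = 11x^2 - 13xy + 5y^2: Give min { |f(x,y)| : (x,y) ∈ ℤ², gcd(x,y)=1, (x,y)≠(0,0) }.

translate: b→9 (≡-13 mod 22), so (11,-13,5)→(11,9,3)
flip: (11,9,3)→(3,-9,11)
translate: b→3 (≡-9 mod 6), so (3,-9,11)→(3,3,5)
reduced (well bottom): (3,3,5) with a≤c, −a<b≤a
well minimum = a = 3

3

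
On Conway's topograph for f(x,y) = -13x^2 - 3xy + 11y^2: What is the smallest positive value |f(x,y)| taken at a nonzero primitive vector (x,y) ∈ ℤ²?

descent: ρ → (11,3,-13)  [lands on river]
river: ρ → (-13,23,1)
river: ρ → (1,23,-13)
river: ρ → (-13,3,11)
river: ρ → (11,19,-5)
river: ρ → (-5,21,7)
river: ρ → (7,21,-5)
river: ρ → (-5,19,11)
closes: descent 1, river 8
min |a| on river = 1

1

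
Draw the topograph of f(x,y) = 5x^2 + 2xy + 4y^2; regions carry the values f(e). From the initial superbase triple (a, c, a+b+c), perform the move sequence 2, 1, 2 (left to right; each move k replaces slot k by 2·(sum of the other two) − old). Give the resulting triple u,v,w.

start (5,4,11) = (f(1,0),f(0,1),f(1,1))
replace slot 2: 2·(5+11) − 4 = 28 → (5,28,11)
replace slot 1: 2·(28+11) − 5 = 73 → (73,28,11)
replace slot 2: 2·(73+11) − 28 = 140 → (73,140,11)

73,140,11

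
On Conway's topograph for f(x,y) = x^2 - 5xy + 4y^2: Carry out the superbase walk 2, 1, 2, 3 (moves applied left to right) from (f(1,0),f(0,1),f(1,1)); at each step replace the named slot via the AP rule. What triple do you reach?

start (1,4,0) = (f(1,0),f(0,1),f(1,1))
replace slot 2: 2·(1+0) − 4 = -2 → (1,-2,0)
replace slot 1: 2·((-2)+0) − 1 = -5 → (-5,-2,0)
replace slot 2: 2·((-5)+0) − (-2) = -8 → (-5,-8,0)
replace slot 3: 2·((-5)+(-8)) − 0 = -26 → (-5,-8,-26)

-5,-8,-26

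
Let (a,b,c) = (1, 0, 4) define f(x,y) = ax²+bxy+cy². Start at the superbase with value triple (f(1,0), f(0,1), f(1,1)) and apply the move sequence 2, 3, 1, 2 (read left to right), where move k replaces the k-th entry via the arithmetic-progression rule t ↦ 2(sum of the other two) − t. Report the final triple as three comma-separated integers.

start (1,4,5) = (f(1,0),f(0,1),f(1,1))
replace slot 2: 2·(1+5) − 4 = 8 → (1,8,5)
replace slot 3: 2·(1+8) − 5 = 13 → (1,8,13)
replace slot 1: 2·(8+13) − 1 = 41 → (41,8,13)
replace slot 2: 2·(41+13) − 8 = 100 → (41,100,13)

41,100,13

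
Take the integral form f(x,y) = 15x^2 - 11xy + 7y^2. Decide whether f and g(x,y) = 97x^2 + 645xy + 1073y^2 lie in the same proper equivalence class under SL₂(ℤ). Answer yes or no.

D₁ = -299, D₂ = -299
f: flip: (15,-11,7)→(7,11,15)
f: translate: b→-3 (≡11 mod 14), so (7,11,15)→(7,-3,11)
f: reduced (well bottom): (7,-3,11) with a≤c, −a<b≤a
g: translate: b→63 (≡645 mod 194), so (97,645,1073)→(97,63,11)
g: flip: (97,63,11)→(11,-63,97)
g: translate: b→3 (≡-63 mod 22), so (11,-63,97)→(11,3,7)
g: flip: (11,3,7)→(7,-3,11)
g: reduced (well bottom): (7,-3,11) with a≤c, −a<b≤a
reduced forms (7, -3, 11) vs (7, -3, 11) ⇒ equivalent

yes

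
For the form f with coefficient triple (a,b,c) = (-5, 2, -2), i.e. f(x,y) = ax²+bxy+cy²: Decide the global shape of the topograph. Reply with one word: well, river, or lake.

D = b²−4ac = 2² − 4·(-5)·(-2) = -36
D < 0 ⇒ definite ⇒ every region one sign ⇒ single well

well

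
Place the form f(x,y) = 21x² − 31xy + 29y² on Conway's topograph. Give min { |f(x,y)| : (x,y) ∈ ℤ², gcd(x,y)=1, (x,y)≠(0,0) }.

translate: b→11 (≡-31 mod 42), so (21,-31,29)→(21,11,19)
flip: (21,11,19)→(19,-11,21)
reduced (well bottom): (19,-11,21) with a≤c, −a<b≤a
well minimum = a = 19

19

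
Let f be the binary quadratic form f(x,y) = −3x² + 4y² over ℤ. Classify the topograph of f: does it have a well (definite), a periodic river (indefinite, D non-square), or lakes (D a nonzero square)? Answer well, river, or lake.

D = b²−4ac = 0² − 4·(-3)·4 = 48
D > 0 non-square ⇒ indefinite ⇒ periodic river

river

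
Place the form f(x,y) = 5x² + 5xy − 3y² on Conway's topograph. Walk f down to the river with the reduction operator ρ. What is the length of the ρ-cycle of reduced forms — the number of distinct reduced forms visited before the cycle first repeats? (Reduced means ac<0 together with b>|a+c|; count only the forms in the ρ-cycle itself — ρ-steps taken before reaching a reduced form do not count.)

D = 85, ⌊√D⌋ = 9
river: ρ → (-3,7,3)
river: ρ → (3,5,-5)
river: ρ → (-5,5,3)
river: ρ → (3,7,-3)
river: ρ → (-3,5,5)
river: ρ → (5,5,-3)
ρ-cycle length = 6 (tail of 0 descent steps not counted)

6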